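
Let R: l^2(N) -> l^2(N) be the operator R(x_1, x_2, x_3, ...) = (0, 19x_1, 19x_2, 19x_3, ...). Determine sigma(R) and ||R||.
sigma(R) = closed disk {z in C : |z| ≤ 19}; ||R|| = 19

Note R = 19·U where U is the unit right shift (U x)_k = x_{k-1} (with x_0 := 0); so ||R|| = 19||U|| and sigma(R) = 19·sigma(U). ||R x||^2 = sum_{k≥1} |19x_k|^2 = 361||x||^2, so ||R|| = 19 and sigma(R) ⊂ {|z| ≤ 19}. For any |lambda| < 19, the equation (R - lambda I) x = 0 forces x_1 = 0, then 19x_k = lambda x_{k+1} ⇒ x = 0, so R has no eigenvalues. But (R - lambda I) is not surjective for |lambda| < 19: solving (R - lambda I) x = e_1 would require x_n proportional to (lambda/19)^(-n), which is not in l^2. So every |lambda| < 19 lies in the residual spectrum. The boundary |lambda| = 19 is in the approximate point spectrum (the spectrum is closed). Hence sigma(R) is the closed disk of radius 19.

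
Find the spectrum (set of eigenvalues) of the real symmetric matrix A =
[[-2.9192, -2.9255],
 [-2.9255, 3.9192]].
sigma(A) ≈ {-4, 5}

A is real symmetric, so its spectrum consists of real eigenvalues. Expanding the characteristic polynomial of the displayed matrix gives
  det(λ I - A) = p(λ) = λ^2 + (-1)λ + (-20).
Solving p(λ) = 0 yields eigenvalues ≈ -4, 5. (A is shown rounded to 4 decimals, so these recover the underlying integer eigenvalues to within that precision.)
Verification: the trace of A = 1 equals the sum of eigenvalues 1, and det(A) ≈ -19.9995 matches the eigenvalue product -20.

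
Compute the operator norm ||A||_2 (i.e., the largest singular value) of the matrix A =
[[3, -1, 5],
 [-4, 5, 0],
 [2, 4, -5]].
||A||_2 ≈ 8.682 (= sqrt(largest eigenvalue of A^T A))

||A||_2 = sigma_max(A) = sqrt(lambda_max(A^T A)). Form the symmetric matrix M = A^T A =
[[29, -15, 5],
 [-15, 42, -25],
 [5, -25, 50]].
Its characteristic polynomial (trace, sum of principal 2x2 minors, determinant of M give the coefficients) is
  p(λ) = det(λ I - M) = λ^3 - 121λ^2 + 3893λ - 34225.
No integer candidate from the rational root theorem (±divisors of 34225) is a root, so the roots are irrational. The cubic discriminant is Δ = 1929309856 > 0, so there are three distinct real roots. p(14) = -695 and p(15) = 320 have opposite signs, so a root lies in (14, 15); Newton's method refines it to λ ≈ 14.6678. p(30) = 665 and p(31) = -32 have opposite signs, so a root lies in (30, 31); Newton's method refines it to λ ≈ 30.9558. p(75) = -1000 and p(76) = 1723 have opposite signs, so a root lies in (75, 76); Newton's method refines it to λ ≈ 75.3763. Check (Vieta): the three roots sum to 121, matching tr M = 121.
So the eigenvalues of A^T A are ≈ 14.6678, 30.9558, 75.3763 (all ≥ 0, as they must be for A^T A). The largest is λ_max ≈ 75.3763, hence ||A||_2 = sqrt(λ_max) ≈ 8.682.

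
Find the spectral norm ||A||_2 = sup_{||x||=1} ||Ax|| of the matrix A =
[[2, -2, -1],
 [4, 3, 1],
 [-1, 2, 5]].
||A||_2 ≈ 6.1551 (= sqrt(largest eigenvalue of A^T A))

||A||_2 = sigma_max(A) = sqrt(lambda_max(A^T A)). Form the symmetric matrix M = A^T A =
[[21, 6, -3],
 [6, 17, 15],
 [-3, 15, 27]].
Its characteristic polynomial (trace, sum of principal 2x2 minors, determinant of M give the coefficients) is
  p(λ) = det(λ I - M) = λ^3 - 65λ^2 + 1113λ - 3249.
No integer candidate from the rational root theorem (±divisors of 3249) is a root, so the roots are irrational. The cubic discriminant is Δ = 95641200 > 0, so there are three distinct real roots. p(3) = -468 and p(4) = 227 have opposite signs, so a root lies in (3, 4); Newton's method refines it to λ ≈ 3.6557. p(23) = 132 and p(24) = -153 have opposite signs, so a root lies in (23, 24); Newton's method refines it to λ ≈ 23.4584. p(37) = -400 and p(38) = 57 have opposite signs, so a root lies in (37, 38); Newton's method refines it to λ ≈ 37.8859. Check (Vieta): the three roots sum to 65, matching tr M = 65.
So the eigenvalues of A^T A are ≈ 3.6557, 23.4584, 37.8859 (all ≥ 0, as they must be for A^T A). The largest is λ_max ≈ 37.8859, hence ||A||_2 = sqrt(λ_max) ≈ 6.1551.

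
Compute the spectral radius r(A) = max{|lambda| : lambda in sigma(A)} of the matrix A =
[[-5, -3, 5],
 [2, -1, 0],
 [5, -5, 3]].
r(A) ≈ 7.2574

The eigenvalues of A are the roots of its characteristic polynomial. With M = A (coefficients from the trace, the sum of principal 2x2 minors, and det A):
  p(λ) = det(λ I - M) = λ^3 + 3λ^2 - 32λ - 8.
No integer candidate from the rational root theorem (±divisors of 8) is a root, so the roots are irrational. The cubic discriminant is Δ = 153248 > 0, so there are three distinct real roots. p(-8) = -72 and p(-7) = 20 have opposite signs, so a root lies in (-8, -7); Newton's method refines it to λ ≈ -7.2574. p(-1) = 26 and p(0) = -8 have opposite signs, so a root lies in (-1, 0); Newton's method refines it to λ ≈ -0.2448. p(4) = -24 and p(5) = 32 have opposite signs, so a root lies in (4, 5); Newton's method refines it to λ ≈ 4.5022. Check (Vieta): the three roots sum to -3, matching tr M = -3.
Thus the eigenvalues (to 4 decimals) are -7.2574 (modulus 7.2574); -0.2448 (modulus 0.2448); 4.5022 (modulus 4.5022). The spectral radius is the largest modulus: r(A) ≈ 7.2574. (Cross-check: r(A) ≤ ||A||_2 ≈ 8.0531; equality holds whenever A is normal, though it can also hold for some non-normal A.)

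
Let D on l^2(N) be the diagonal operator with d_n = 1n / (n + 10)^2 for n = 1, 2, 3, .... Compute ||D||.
||D|| = 1/40 (attained at n = 10)

For D diagonal, ||D|| = sup_n |d_n|. Treat f(x) = 1x / (x + 10)^2 for real x > 0. By the quotient rule, f'(x) = 1(10 - x)/(x + 10)^3, which is positive for x < 10 and negative for x > 10. So f has a unique maximum at x = 10, and since 10 is a positive integer, the supremum over n ≥ 1 is attained at n = 10: d_10 = 1·10/(10 + 10)^2 = 1·10/400 = 1/40. Hence ||D|| = 1/40.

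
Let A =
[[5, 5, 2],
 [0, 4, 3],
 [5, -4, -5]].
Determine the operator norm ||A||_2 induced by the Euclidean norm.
||A||_2 ≈ 9.5566 (= sqrt(largest eigenvalue of A^T A))

||A||_2 = sigma_max(A) = sqrt(lambda_max(A^T A)). Form the symmetric matrix M = A^T A =
[[50, 5, -15],
 [5, 57, 42],
 [-15, 42, 38]].
Its characteristic polynomial (trace, sum of principal 2x2 minors, determinant of M give the coefficients) is
  p(λ) = det(λ I - M) = λ^3 - 145λ^2 + 4902λ - 25.
No integer candidate from the rational root theorem (±divisors of 25) is a root, so the roots are irrational. The cubic discriminant is Δ = 34064924993 > 0, so there are three distinct real roots. p(0) = -25 and p(1) = 4733 have opposite signs, so a root lies in (0, 1); Newton's method refines it to λ ≈ 0.0051. p(53) = 1353 and p(54) = -673 have opposite signs, so a root lies in (53, 54); Newton's method refines it to λ ≈ 53.6661. p(91) = -1117 and p(92) = 2367 have opposite signs, so a root lies in (91, 92); Newton's method refines it to λ ≈ 91.3288. Check (Vieta): the three roots sum to 145, matching tr M = 145.
So the eigenvalues of A^T A are ≈ 0.0051, 53.6661, 91.3288 (all ≥ 0, as they must be for A^T A). The largest is λ_max ≈ 91.3288, hence ||A||_2 = sqrt(λ_max) ≈ 9.5566.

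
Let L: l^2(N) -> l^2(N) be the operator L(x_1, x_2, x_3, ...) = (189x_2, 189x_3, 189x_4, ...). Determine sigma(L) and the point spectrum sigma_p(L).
sigma(L) = closed disk {z in C : |z| ≤ 189}; sigma_p(L) = open disk {z in C : |z| < 189}

Note L = 189·V where V is the unit left shift (V x)_k = x_{k+1}; so sigma(L) = 189·sigma(V) and ||L|| = 189||V||. ||L x||^2 = 35721sum_{k≥2} |x_k|^2 ≤ 35721||x||^2, with equality on {x : x_1 = 0}, so ||L|| = 189. For any lambda with |lambda| < 189, set r = lambda/189 (|r| < 1); the vector x = (1, r, r^2, ...) is in l^2 and satisfies L x = 189(r, r^2, ...) = lambda x, so lambda is an eigenvalue. On the boundary |lambda| = 189 the geometric series diverges, so no l^2 eigenvector exists, but these lambda lie in the approximate point spectrum. Hence sigma(L) is the closed disk of radius 189 and sigma_p(L) is the open disk.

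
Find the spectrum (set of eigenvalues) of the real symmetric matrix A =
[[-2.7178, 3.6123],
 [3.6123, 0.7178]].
sigma(A) ≈ {-5, 3}

A is real symmetric, so its spectrum consists of real eigenvalues. Expanding the characteristic polynomial of the displayed matrix gives
  det(λ I - A) = p(λ) = λ^2 + (2)λ + (-15).
Solving p(λ) = 0 yields eigenvalues ≈ -5, 3. (A is shown rounded to 4 decimals, so these recover the underlying integer eigenvalues to within that precision.)
Verification: the trace of A = -2 equals the sum of eigenvalues -2, and det(A) ≈ -14.9995 matches the eigenvalue product -15.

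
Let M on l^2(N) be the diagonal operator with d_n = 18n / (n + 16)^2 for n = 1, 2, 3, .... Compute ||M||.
||M|| = 9/32 (attained at n = 16)

For M diagonal, ||M|| = sup_n |d_n|. Treat f(x) = 18x / (x + 16)^2 for real x > 0. By the quotient rule, f'(x) = 18(16 - x)/(x + 16)^3, which is positive for x < 16 and negative for x > 16. So f has a unique maximum at x = 16, and since 16 is a positive integer, the supremum over n ≥ 1 is attained at n = 16: d_16 = 18·16/(16 + 16)^2 = 18·16/1024 = 9/32. Hence ||M|| = 9/32.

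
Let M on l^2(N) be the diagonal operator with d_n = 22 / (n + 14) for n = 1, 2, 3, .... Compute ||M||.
||M|| = 22/15 (attained at n = 1)

For M diagonal, ||M|| = sup_n |d_n| = sup_n 22/(n + 14). This is positive and strictly decreasing in n, so the supremum is attained at n = 1: d_1 = 22/(1 + 14) = 22/15. Hence ||M|| = 22/15.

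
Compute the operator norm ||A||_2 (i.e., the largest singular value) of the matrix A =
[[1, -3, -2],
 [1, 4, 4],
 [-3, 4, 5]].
||A||_2 ≈ 9.4215 (= sqrt(largest eigenvalue of A^T A))

||A||_2 = sigma_max(A) = sqrt(lambda_max(A^T A)). Form the symmetric matrix M = A^T A =
[[11, -11, -13],
 [-11, 41, 42],
 [-13, 42, 45]].
Its characteristic polynomial (trace, sum of principal 2x2 minors, determinant of M give the coefficients) is
  p(λ) = det(λ I - M) = λ^3 - 97λ^2 + 737λ - 529.
No integer candidate from the rational root theorem (±divisors of 529) is a root, so the roots are irrational. The cubic discriminant is Δ = 2251361392 > 0, so there are three distinct real roots. p(0) = -529 and p(1) = 112 have opposite signs, so a root lies in (0, 1); Newton's method refines it to λ ≈ 0.8017. p(7) = 220 and p(8) = -329 have opposite signs, so a root lies in (7, 8); Newton's method refines it to λ ≈ 7.4341. p(88) = -5369 and p(89) = 1696 have opposite signs, so a root lies in (88, 89); Newton's method refines it to λ ≈ 88.7642. Check (Vieta): the three roots sum to 97, matching tr M = 97.
So the eigenvalues of A^T A are ≈ 0.8017, 7.4341, 88.7642 (all ≥ 0, as they must be for A^T A). The largest is λ_max ≈ 88.7642, hence ||A||_2 = sqrt(λ_max) ≈ 9.4215.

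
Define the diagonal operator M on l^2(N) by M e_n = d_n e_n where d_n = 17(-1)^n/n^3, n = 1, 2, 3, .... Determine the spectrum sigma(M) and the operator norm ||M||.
sigma(M) = {17(-1)^n/n^3 : n ≥ 1} ∪ {0}; ||M|| = 17

A bounded diagonal operator on l^2 with diagonal entries d_n has spectrum equal to the closure of {d_n : n ≥ 1}: every d_n is an eigenvalue (with eigenvector e_n), so {d_n} ⊂ sigma(M); the spectrum is closed, so its closure is too; and for lambda not in the closure, (M - lambda I) has bounded inverse (the diagonal entries 1/(d_n - lambda) are bounded). For our sequence d_n = 17(-1)^n/n^3, n = 1, 2, 3, ...:
  - {d_n} = {17(-1)^n/n^3 : n ≥ 1}; the only limit point is 0
  - closure = {17(-1)^n/n^3 : n ≥ 1} ∪ {0}
For the norm: a diagonal operator has ||M|| = sup_n |d_n|. Here |d_n| = 17/n^3 is decreasing, so sup_n |d_n| = |d_1| = 17. So ||M|| = 17.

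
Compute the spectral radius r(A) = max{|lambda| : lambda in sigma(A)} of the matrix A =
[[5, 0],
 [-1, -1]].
r(A) = 5

The eigenvalues of A are the roots of its characteristic polynomial. With M = A (coefficients from the trace and determinant):
  p(λ) = det(λ I - M) = λ^2 - 4λ - 5.
For λ^2 - 4λ - 5 the discriminant is 36. It is a perfect square (6^2), so the roots are rational: λ = (4 ± 6)/2 = 5, -1.
Thus the eigenvalues (to 4 decimals) are 5 (modulus 5); -1 (modulus 1). The spectral radius is the largest modulus: r(A) = 5. (Cross-check: r(A) ≤ ||A||_2 ≈ 5.1029; equality holds whenever A is normal, though it can also hold for some non-normal A.)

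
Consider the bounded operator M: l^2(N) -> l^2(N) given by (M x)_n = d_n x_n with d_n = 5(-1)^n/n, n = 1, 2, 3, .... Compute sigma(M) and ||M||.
sigma(M) = {5(-1)^n/n : n ≥ 1} ∪ {0}; ||M|| = 5

A bounded diagonal operator on l^2 with diagonal entries d_n has spectrum equal to the closure of {d_n : n ≥ 1}: every d_n is an eigenvalue (with eigenvector e_n), so {d_n} ⊂ sigma(M); the spectrum is closed, so its closure is too; and for lambda not in the closure, (M - lambda I) has bounded inverse (the diagonal entries 1/(d_n - lambda) are bounded). For our sequence d_n = 5(-1)^n/n, n = 1, 2, 3, ...:
  - {d_n} = {5(-1)^n/n : n ≥ 1}; the only limit point is 0
  - closure = {5(-1)^n/n : n ≥ 1} ∪ {0}
For the norm: a diagonal operator has ||M|| = sup_n |d_n|. Here |d_n| = 5/n is decreasing, so sup_n |d_n| = |d_1| = 5. So ||M|| = 5.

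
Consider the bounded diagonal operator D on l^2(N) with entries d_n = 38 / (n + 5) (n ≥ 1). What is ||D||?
||D|| = 19/3 (attained at n = 1)

For D diagonal, ||D|| = sup_n |d_n| = sup_n 38/(n + 5). This is positive and strictly decreasing in n, so the supremum is attained at n = 1: d_1 = 38/(1 + 5) = 19/3. Hence ||D|| = 19/3.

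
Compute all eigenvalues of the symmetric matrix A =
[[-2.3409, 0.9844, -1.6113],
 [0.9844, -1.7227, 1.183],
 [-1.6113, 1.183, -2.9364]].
sigma(A) ≈ {-5, -1} (-1 with multiplicity 2)

A is real symmetric, so its spectrum consists of real eigenvalues. Expanding the characteristic polynomial of the displayed matrix gives
  det(λ I - A) = p(λ) = λ^3 + (7)λ^2 + (11)λ + (5).
Solving p(λ) = 0 yields eigenvalues ≈ -5, -1, -1. (A is shown rounded to 4 decimals, so these recover the underlying integer eigenvalues to within that precision.)
Verification: the trace of A = -7 equals the sum of eigenvalues -7, and det(A) ≈ -5.0002 matches the eigenvalue product -5.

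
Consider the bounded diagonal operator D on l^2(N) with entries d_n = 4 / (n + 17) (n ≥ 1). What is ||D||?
||D|| = 2/9 (attained at n = 1)

For D diagonal, ||D|| = sup_n |d_n| = sup_n 4/(n + 17). This is positive and strictly decreasing in n, so the supremum is attained at n = 1: d_1 = 4/(1 + 17) = 2/9. Hence ||D|| = 2/9.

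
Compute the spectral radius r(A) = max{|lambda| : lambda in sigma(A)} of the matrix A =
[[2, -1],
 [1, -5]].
r(A) = (3 + sqrt(45))/2 ≈ 4.8541

The eigenvalues of A are the roots of its characteristic polynomial. With M = A (coefficients from the trace and determinant):
  p(λ) = det(λ I - M) = λ^2 + 3λ - 9.
For λ^2 + 3λ - 9 the discriminant is 45. It is nonnegative but not a perfect square, so the roots are real and irrational: λ = (-3 ± sqrt(45))/2 ≈ 1.8541, -4.8541.
Thus the eigenvalues (to 4 decimals) are 1.8541 (modulus 1.8541); -4.8541 (modulus 4.8541). The spectral radius is the largest modulus: r(A) = (3 + sqrt(45))/2 ≈ 4.8541. (Cross-check: r(A) ≤ ||A||_2 ≈ 5.3028; equality holds whenever A is normal, though it can also hold for some non-normal A.)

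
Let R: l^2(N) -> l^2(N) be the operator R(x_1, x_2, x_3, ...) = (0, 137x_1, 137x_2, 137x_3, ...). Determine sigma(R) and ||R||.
sigma(R) = closed disk {z in C : |z| ≤ 137}; ||R|| = 137

Note R = 137·U where U is the unit right shift (U x)_k = x_{k-1} (with x_0 := 0); so ||R|| = 137||U|| and sigma(R) = 137·sigma(U). ||R x||^2 = sum_{k≥1} |137x_k|^2 = 18769||x||^2, so ||R|| = 137 and sigma(R) ⊂ {|z| ≤ 137}. For any |lambda| < 137, the equation (R - lambda I) x = 0 forces x_1 = 0, then 137x_k = lambda x_{k+1} ⇒ x = 0, so R has no eigenvalues. But (R - lambda I) is not surjective for |lambda| < 137: solving (R - lambda I) x = e_1 would require x_n proportional to (lambda/137)^(-n), which is not in l^2. So every |lambda| < 137 lies in the residual spectrum. The boundary |lambda| = 137 is in the approximate point spectrum (the spectrum is closed). Hence sigma(R) is the closed disk of radius 137.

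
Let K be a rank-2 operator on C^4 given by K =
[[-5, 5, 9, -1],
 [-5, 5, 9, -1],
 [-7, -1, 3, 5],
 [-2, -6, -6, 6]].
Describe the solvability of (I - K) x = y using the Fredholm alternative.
(I - K) is invertible (det(I - K) = 104 ≠ 0), so for every y in C^4 the equation (I - K) x = y has a unique solution.

K has rank 2 and factors as K = U V^T = u1 v1^T + u2 v2^T with u1 = (1, 1, -1, -2), v1 = (1, 3, 3, -3), u2 = (2, 2, 2, 0), v2 = (-3, 1, 3, 1) (multiplying out reproduces the displayed K). The nonzero eigenvalues of U V^T coincide with those of the 2 x 2 matrix G = V^T U = [[v1·u1, v1·u2], [v2·u1, v2·u2]] = [[7, 14], [-7, 2]], and by the Sylvester determinant identity det(I_4 - U V^T) = det(I_2 - V^T U) = det([[-6, -14], [7, -1]]) = (-6)(-1) - (-14)(7) = 104. (Direct check: I - K =
[[6, -5, -9, 1],
 [5, -4, -9, 1],
 [7, 1, -2, -5],
 [2, 6, 6, -5]]
has determinant 104.) The finite-dimensional Fredholm alternative says: either (I - K) is invertible, or ker(I - K) ≠ {0} and then range(I - K) = ker((I - K)^*)^⊥, with dim ker(I - K) = dim ker((I - K)^*). Since det(I - K) ≠ 0, 1 is not an eigenvalue of K and ker(I - K) = {0}, so we are in the first case: for every y there is a unique x = (I - K)^(-1) y. (Explicitly, by the Woodbury identity, (I - U V^T)^(-1) = I + U (I_2 - G)^(-1) V^T.)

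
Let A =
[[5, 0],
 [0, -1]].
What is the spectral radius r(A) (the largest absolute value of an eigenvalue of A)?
r(A) = 5

The eigenvalues of A are the roots of its characteristic polynomial. With M = A (coefficients from the trace and determinant):
  p(λ) = det(λ I - M) = λ^2 - 4λ - 5.
For λ^2 - 4λ - 5 the discriminant is 36. It is a perfect square (6^2), so the roots are rational: λ = (4 ± 6)/2 = 5, -1.
Thus the eigenvalues (to 4 decimals) are 5 (modulus 5); -1 (modulus 1). The spectral radius is the largest modulus: r(A) = 5. (Cross-check: r(A) ≤ ||A||_2 ≈ 5; equality holds whenever A is normal, though it can also hold for some non-normal A.)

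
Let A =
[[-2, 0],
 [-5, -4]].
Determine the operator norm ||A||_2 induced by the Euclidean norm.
||A||_2 = sqrt((45 + sqrt(1769))/2) ≈ 6.5977 (= sqrt(largest eigenvalue of A^T A))

||A||_2 = sigma_max(A) = sqrt(lambda_max(A^T A)). Form the symmetric matrix M = A^T A =
[[29, 20],
 [20, 16]].
Its characteristic polynomial (trace, determinant of M give the coefficients) is
  p(λ) = det(λ I - M) = λ^2 - 45λ + 64.
For λ^2 - 45λ + 64 the discriminant is 1769. It is nonnegative but not a perfect square, so the roots are real and irrational: λ = (45 ± sqrt(1769))/2 ≈ 43.5297, 1.4703.
So the eigenvalues of A^T A are ≈ 1.4703, 43.5297 (all ≥ 0, as they must be for A^T A). The largest is λ_max = (45 + sqrt(1769))/2 ≈ 43.5297, hence ||A||_2 = sqrt(λ_max) = sqrt((45 + sqrt(1769))/2) ≈ 6.5977.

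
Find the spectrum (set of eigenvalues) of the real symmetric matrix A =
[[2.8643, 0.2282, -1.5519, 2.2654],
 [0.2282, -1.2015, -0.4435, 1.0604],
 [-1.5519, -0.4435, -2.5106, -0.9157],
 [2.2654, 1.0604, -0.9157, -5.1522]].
sigma(A) ≈ {-6, -3, -1, 4}

A is real symmetric, so its spectrum consists of real eigenvalues. Expanding the characteristic polynomial of the displayed matrix gives
  det(λ I - A) = p(λ) = λ^4 + (6)λ^3 + (-13)λ^2 + (-90)λ + (-71.9976).
Solving p(λ) = 0 yields eigenvalues ≈ -6, -3, -1, 4. (A is shown rounded to 4 decimals, so these recover the underlying integer eigenvalues to within that precision.)
Verification: the trace of A = -6 equals the sum of eigenvalues -6, and det(A) ≈ -71.9976 matches the eigenvalue product -72.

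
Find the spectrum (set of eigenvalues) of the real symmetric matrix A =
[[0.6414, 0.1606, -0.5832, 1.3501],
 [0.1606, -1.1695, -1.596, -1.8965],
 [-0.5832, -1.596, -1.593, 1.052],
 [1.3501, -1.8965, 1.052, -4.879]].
sigma(A) ≈ {-6, -3, 1} (1 with multiplicity 2)

A is real symmetric, so its spectrum consists of real eigenvalues. Expanding the characteristic polynomial of the displayed matrix gives
  det(λ I - A) = p(λ) = λ^4 + (7)λ^3 + (1)λ^2 + (-27)λ + (17.9985).
Solving p(λ) = 0 yields eigenvalues ≈ -6, -3, 1, 1. (A is shown rounded to 4 decimals, so these recover the underlying integer eigenvalues to within that precision.)
Verification: the trace of A = -7 equals the sum of eigenvalues -7, and det(A) ≈ 17.9985 matches the eigenvalue product 18.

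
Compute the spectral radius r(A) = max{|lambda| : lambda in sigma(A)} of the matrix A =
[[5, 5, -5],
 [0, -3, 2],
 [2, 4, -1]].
r(A) ≈ 4.3304

The eigenvalues of A are the roots of its characteristic polynomial. With M = A (coefficients from the trace, the sum of principal 2x2 minors, and det A):
  p(λ) = det(λ I - M) = λ^3 - λ^2 - 15λ + 35.
No integer candidate from the rational root theorem (±divisors of 35) is a root, so the roots are irrational. The cubic discriminant is Δ = -9760 < 0, so there is one real root and a complex-conjugate pair. p(-5) = -40 and p(-4) = 15 have opposite signs, so a root lies in (-5, -4); Newton's method refines it to λ ≈ -4.3304. Dividing out (λ - (-4.3304)) leaves approximately λ^2 - 5.3304λ + 8.0825. For λ^2 - 5.3304λ + 8.0825 the discriminant is -3.917. It is negative, so the remaining roots are the complex-conjugate pair λ ≈ 2.6652 ± 0.9896i. Their product equals the constant term, so |λ|^2 ≈ 8.0825 and |λ| ≈ 2.843.
Thus the eigenvalues (to 4 decimals) are -4.3304 (modulus 4.3304); 2.6652 ± 0.9896i (modulus 2.843). The spectral radius is the largest modulus: r(A) ≈ 4.3304. (Cross-check: r(A) ≤ ||A||_2 ≈ 10.0728; equality holds whenever A is normal, though it can also hold for some non-normal A.)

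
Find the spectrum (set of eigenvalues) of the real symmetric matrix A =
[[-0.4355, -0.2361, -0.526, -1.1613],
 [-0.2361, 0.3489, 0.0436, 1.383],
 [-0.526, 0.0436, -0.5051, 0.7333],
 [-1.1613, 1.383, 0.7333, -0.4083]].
sigma(A) ≈ {-2, -1, 0, 2}

A is real symmetric, so its spectrum consists of real eigenvalues. Expanding the characteristic polynomial of the displayed matrix gives
  det(λ I - A) = p(λ) = λ^4 + (1)λ^3 + (-4)λ^2 + (-4)λ + (0).
Solving p(λ) = 0 yields eigenvalues ≈ -2, -1, 0, 2. (A is shown rounded to 4 decimals, so these recover the underlying integer eigenvalues to within that precision.)
Verification: the trace of A = -1 equals the sum of eigenvalues -1, and det(A) ≈ 0.0001 matches the eigenvalue product 0.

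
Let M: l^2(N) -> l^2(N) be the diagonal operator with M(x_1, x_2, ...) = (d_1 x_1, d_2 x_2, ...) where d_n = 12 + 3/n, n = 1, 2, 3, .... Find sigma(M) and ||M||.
sigma(M) = {12 + 3/n : n ≥ 1} ∪ {12}; ||M|| = 15

A bounded diagonal operator on l^2 with diagonal entries d_n has spectrum equal to the closure of {d_n : n ≥ 1}: every d_n is an eigenvalue (with eigenvector e_n), so {d_n} ⊂ sigma(M); the spectrum is closed, so its closure is too; and for lambda not in the closure, (M - lambda I) has bounded inverse (the diagonal entries 1/(d_n - lambda) are bounded). For our sequence d_n = 12 + 3/n, n = 1, 2, 3, ...:
  - {d_n} = {12 + 3/n : n ≥ 1}; the only limit point is 12
  - closure = {12 + 3/n : n ≥ 1} ∪ {12}
For the norm: a diagonal operator has ||M|| = sup_n |d_n|. Here d_n = 12 + 3/n is positive and decreasing, so sup_n |d_n| = d_1 = 12 + 3 = 15. So ||M|| = 15.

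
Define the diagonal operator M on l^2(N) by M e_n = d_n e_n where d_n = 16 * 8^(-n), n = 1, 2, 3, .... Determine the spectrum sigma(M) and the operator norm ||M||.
sigma(M) = {16 * 8^(-n) : n ≥ 1} ∪ {0}; ||M|| = 2

A bounded diagonal operator on l^2 with diagonal entries d_n has spectrum equal to the closure of {d_n : n ≥ 1}: every d_n is an eigenvalue (with eigenvector e_n), so {d_n} ⊂ sigma(M); the spectrum is closed, so its closure is too; and for lambda not in the closure, (M - lambda I) has bounded inverse (the diagonal entries 1/(d_n - lambda) are bounded). For our sequence d_n = 16 * 8^(-n), n = 1, 2, 3, ...:
  - {d_n} = {16 * 8^(-n) : n ≥ 1}; the only limit point is 0
  - closure = {16 * 8^(-n) : n ≥ 1} ∪ {0}
For the norm: a diagonal operator has ||M|| = sup_n |d_n|. Here d_n = 16 * 8^(-n) is positive and decreasing, so sup_n |d_n| = d_1 = 16/8 = 2. So ||M|| = 2.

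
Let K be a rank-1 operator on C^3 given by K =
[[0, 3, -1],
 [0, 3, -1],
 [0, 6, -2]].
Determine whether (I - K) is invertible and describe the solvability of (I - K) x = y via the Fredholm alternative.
(I - K) is singular (det(I - K) = 0, i.e. 1 ∈ sigma(K)). (I - K) x = y is solvable iff y ⊥ ker((I - K)^*) = span{(0, 3, -1)}, i.e. iff 3y_2 - y_3 = 0. When solvable, the solutions are x = y + c·(1, 1, 2), c arbitrary (ker(I - K) = span{(1, 1, 2)}, dimension 1).

K has rank 1, so it is an outer product K = u v^T: every row of K is a multiple of one row vector. Reading off the entries, u = (1, 1, 2) and v = (0, 3, -1) (row i of K equals u_i·v^T). A rank-one matrix u v^T satisfies K u = u (v·u) and kills the (2)-dimensional subspace v^⊥, so its characteristic polynomial is lambda^2 (lambda - v·u) with v·u = tr K = 1. Hence the eigenvalues of I - K are 1 (multiplicity 2) and 1 - (1) = 0, so det(I - K) = 0. (Direct check: I - K =
[[1, -3, 1],
 [0, -2, 1],
 [0, -6, 3]]
has determinant 0.) So 1 is an eigenvalue of K and (I - K) is not invertible. The finite-dimensional Fredholm alternative says: either (I - K) is invertible, or ker(I - K) ≠ {0} and then range(I - K) = ker((I - K)^*)^⊥, with dim ker(I - K) = dim ker((I - K)^*). We are in the second case, so we need both kernels. Kernel of I - K: (I - K) u = u - u (v·u) = u - u = 0, so ker(I - K) = span{u} = span{(1, 1, 2)} (it is exactly 1-dimensional because rank(I - K) = 2). Kernel of the adjoint: K is real, so (I - K)^* = I - K^T = I - v u^T, and (I - v u^T) v = v - v (u·v) = 0; hence ker((I - K)^*) = span{v} = span{(0, 3, -1)}. Therefore (I - K) x = y is solvable iff <y, v> = 0, i.e. iff 3y_2 - y_3 = 0. When this holds, K y = u (v·y) = 0, so (I - K) y = y and x = y is a particular solution; the full solution set is the line x = y + c·u = y + c·(1, 1, 2), c ∈ C.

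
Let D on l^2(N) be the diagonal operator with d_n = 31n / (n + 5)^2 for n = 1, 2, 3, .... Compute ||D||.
||D|| = 31/20 (attained at n = 5)

For D diagonal, ||D|| = sup_n |d_n|. Treat f(x) = 31x / (x + 5)^2 for real x > 0. By the quotient rule, f'(x) = 31(5 - x)/(x + 5)^3, which is positive for x < 5 and negative for x > 5. So f has a unique maximum at x = 5, and since 5 is a positive integer, the supremum over n ≥ 1 is attained at n = 5: d_5 = 31·5/(5 + 5)^2 = 31·5/100 = 31/20. Hence ||D|| = 31/20.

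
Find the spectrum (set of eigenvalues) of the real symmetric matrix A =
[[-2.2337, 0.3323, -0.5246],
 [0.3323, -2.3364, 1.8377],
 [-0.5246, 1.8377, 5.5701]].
sigma(A) ≈ {-3, -2, 6}

A is real symmetric, so its spectrum consists of real eigenvalues. Expanding the characteristic polynomial of the displayed matrix gives
  det(λ I - A) = p(λ) = λ^3 + (-1)λ^2 + (-24)λ + (-36).
Solving p(λ) = 0 yields eigenvalues ≈ -3, -2, 6. (A is shown rounded to 4 decimals, so these recover the underlying integer eigenvalues to within that precision.)
Verification: the trace of A = 1 equals the sum of eigenvalues 1, and det(A) ≈ 36.0001 matches the eigenvalue product 36.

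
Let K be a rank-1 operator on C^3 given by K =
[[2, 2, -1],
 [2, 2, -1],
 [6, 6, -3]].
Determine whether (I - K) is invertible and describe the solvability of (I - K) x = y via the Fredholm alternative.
(I - K) is singular (det(I - K) = 0, i.e. 1 ∈ sigma(K)). (I - K) x = y is solvable iff y ⊥ ker((I - K)^*) = span{(2, 2, -1)}, i.e. iff 2y_1 + 2y_2 - y_3 = 0. When solvable, the solutions are x = y + c·(1, 1, 3), c arbitrary (ker(I - K) = span{(1, 1, 3)}, dimension 1).

K has rank 1, so it is an outer product K = u v^T: every row of K is a multiple of one row vector. Reading off the entries, u = (1, 1, 3) and v = (2, 2, -1) (row i of K equals u_i·v^T). A rank-one matrix u v^T satisfies K u = u (v·u) and kills the (2)-dimensional subspace v^⊥, so its characteristic polynomial is lambda^2 (lambda - v·u) with v·u = tr K = 1. Hence the eigenvalues of I - K are 1 (multiplicity 2) and 1 - (1) = 0, so det(I - K) = 0. (Direct check: I - K =
[[-1, -2, 1],
 [-2, -1, 1],
 [-6, -6, 4]]
has determinant 0.) So 1 is an eigenvalue of K and (I - K) is not invertible. The finite-dimensional Fredholm alternative says: either (I - K) is invertible, or ker(I - K) ≠ {0} and then range(I - K) = ker((I - K)^*)^⊥, with dim ker(I - K) = dim ker((I - K)^*). We are in the second case, so we need both kernels. Kernel of I - K: (I - K) u = u - u (v·u) = u - u = 0, so ker(I - K) = span{u} = span{(1, 1, 3)} (it is exactly 1-dimensional because rank(I - K) = 2). Kernel of the adjoint: K is real, so (I - K)^* = I - K^T = I - v u^T, and (I - v u^T) v = v - v (u·v) = 0; hence ker((I - K)^*) = span{v} = span{(2, 2, -1)}. Therefore (I - K) x = y is solvable iff <y, v> = 0, i.e. iff 2y_1 + 2y_2 - y_3 = 0. When this holds, K y = u (v·y) = 0, so (I - K) y = y and x = y is a particular solution; the full solution set is the line x = y + c·u = y + c·(1, 1, 3), c ∈ C.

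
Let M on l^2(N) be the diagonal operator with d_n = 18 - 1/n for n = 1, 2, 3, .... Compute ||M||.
||M|| = 18

For a diagonal operator on l^2 with entries d_n, ||M|| = sup_n |d_n|. Here d_1 = 17, d_2 = 35/2, ..., and d_n = 18 - 1/n increases monotonically toward 18. All terms lie in [17, 18), so |d_n| = d_n and the supremum is the limit 18, which is not attained by any individual d_n. Hence ||M|| = 18.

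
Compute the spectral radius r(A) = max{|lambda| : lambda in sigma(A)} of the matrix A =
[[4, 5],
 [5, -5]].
r(A) = (1 + sqrt(181))/2 ≈ 7.2268

The eigenvalues of A are the roots of its characteristic polynomial. With M = A (coefficients from the trace and determinant):
  p(λ) = det(λ I - M) = λ^2 + λ - 45.
For λ^2 + λ - 45 the discriminant is 181. It is nonnegative but not a perfect square, so the roots are real and irrational: λ = (-1 ± sqrt(181))/2 ≈ 6.2268, -7.2268.
Thus the eigenvalues (to 4 decimals) are 6.2268 (modulus 6.2268); -7.2268 (modulus 7.2268). The spectral radius is the largest modulus: r(A) = (1 + sqrt(181))/2 ≈ 7.2268. (Cross-check: r(A) ≤ ||A||_2 ≈ 7.2268; equality holds whenever A is normal, though it can also hold for some non-normal A.)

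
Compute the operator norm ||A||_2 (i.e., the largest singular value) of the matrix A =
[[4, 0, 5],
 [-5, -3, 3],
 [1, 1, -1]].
||A||_2 ≈ 6.9734 (= sqrt(largest eigenvalue of A^T A))

||A||_2 = sigma_max(A) = sqrt(lambda_max(A^T A)). Form the symmetric matrix M = A^T A =
[[42, 16, 4],
 [16, 10, -10],
 [4, -10, 35]].
Its characteristic polynomial (trace, sum of principal 2x2 minors, determinant of M give the coefficients) is
  p(λ) = det(λ I - M) = λ^3 - 87λ^2 + 1868λ - 100.
No integer candidate from the rational root theorem (±divisors of 100) is a root, so the roots are irrational. The cubic discriminant is Δ = 367331728 > 0, so there are three distinct real roots. p(0) = -100 and p(1) = 1682 have opposite signs, so a root lies in (0, 1); Newton's method refines it to λ ≈ 0.0537. p(38) = 128 and p(39) = -256 have opposite signs, so a root lies in (38, 39); Newton's method refines it to λ ≈ 38.3174. p(48) = -292 and p(49) = 194 have opposite signs, so a root lies in (48, 49); Newton's method refines it to λ ≈ 48.629. Check (Vieta): the three roots sum to 87, matching tr M = 87.
So the eigenvalues of A^T A are ≈ 0.0537, 38.3174, 48.629 (all ≥ 0, as they must be for A^T A). The largest is λ_max ≈ 48.629, hence ||A||_2 = sqrt(λ_max) ≈ 6.9734.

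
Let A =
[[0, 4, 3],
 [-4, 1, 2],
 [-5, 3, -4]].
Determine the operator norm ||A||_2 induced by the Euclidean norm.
||A||_2 ≈ 7.5414 (= sqrt(largest eigenvalue of A^T A))

||A||_2 = sigma_max(A) = sqrt(lambda_max(A^T A)). Form the symmetric matrix M = A^T A =
[[41, -19, 12],
 [-19, 26, 2],
 [12, 2, 29]].
Its characteristic polynomial (trace, sum of principal 2x2 minors, determinant of M give the coefficients) is
  p(λ) = det(λ I - M) = λ^3 - 96λ^2 + 2500λ - 15625.
No integer candidate from the rational root theorem (±divisors of 15625) is a root, so the roots are irrational. The cubic discriminant is Δ = 712203125 > 0, so there are three distinct real roots. p(9) = -172 and p(10) = 775 have opposite signs, so a root lies in (9, 10); Newton's method refines it to λ ≈ 9.1715. p(29) = 528 and p(30) = -25 have opposite signs, so a root lies in (29, 30); Newton's method refines it to λ ≈ 29.9553. p(56) = -1065 and p(57) = 164 have opposite signs, so a root lies in (56, 57); Newton's method refines it to λ ≈ 56.8732. Check (Vieta): the three roots sum to 96, matching tr M = 96.
So the eigenvalues of A^T A are ≈ 9.1715, 29.9553, 56.8732 (all ≥ 0, as they must be for A^T A). The largest is λ_max ≈ 56.8732, hence ||A||_2 = sqrt(λ_max) ≈ 7.5414.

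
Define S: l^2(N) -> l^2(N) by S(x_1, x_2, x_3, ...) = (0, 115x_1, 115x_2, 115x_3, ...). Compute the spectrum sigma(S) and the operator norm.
sigma(S) = closed disk {z in C : |z| ≤ 115}; ||S|| = 115

Note S = 115·U where U is the unit right shift (U x)_k = x_{k-1} (with x_0 := 0); so ||S|| = 115||U|| and sigma(S) = 115·sigma(U). ||S x||^2 = sum_{k≥1} |115x_k|^2 = 13225||x||^2, so ||S|| = 115 and sigma(S) ⊂ {|z| ≤ 115}. For any |lambda| < 115, the equation (S - lambda I) x = 0 forces x_1 = 0, then 115x_k = lambda x_{k+1} ⇒ x = 0, so S has no eigenvalues. But (S - lambda I) is not surjective for |lambda| < 115: solving (S - lambda I) x = e_1 would require x_n proportional to (lambda/115)^(-n), which is not in l^2. So every |lambda| < 115 lies in the residual spectrum. The boundary |lambda| = 115 is in the approximate point spectrum (the spectrum is closed). Hence sigma(S) is the closed disk of radius 115.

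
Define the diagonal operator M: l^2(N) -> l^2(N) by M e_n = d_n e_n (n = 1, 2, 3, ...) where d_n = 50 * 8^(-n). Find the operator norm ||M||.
||M|| = 25/4 (attained at n = 1)

For M diagonal, ||M|| = sup_n |d_n|. The sequence d_n = 50 * 8^(-n) is positive and strictly decreasing (ratio 8^(-1) < 1), so the supremum is d_1 = 50/8 = 25/4. Hence ||M|| = 25/4.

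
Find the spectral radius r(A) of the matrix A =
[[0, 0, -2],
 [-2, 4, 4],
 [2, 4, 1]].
r(A) ≈ 6.8499

The eigenvalues of A are the roots of its characteristic polynomial. With M = A (coefficients from the trace, the sum of principal 2x2 minors, and det A):
  p(λ) = det(λ I - M) = λ^3 - 5λ^2 - 8λ - 32.
No integer candidate from the rational root theorem (±divisors of 32) is a root, so the roots are irrational. The cubic discriminant is Δ = -63040 < 0, so there is one real root and a complex-conjugate pair. p(6) = -44 and p(7) = 10 have opposite signs, so a root lies in (6, 7); Newton's method refines it to λ ≈ 6.8499. Dividing out (λ - (6.8499)) leaves approximately λ^2 + 1.8499λ + 4.6716. For λ^2 + 1.8499λ + 4.6716 the discriminant is -15.2643. It is negative, so the remaining roots are the complex-conjugate pair λ ≈ -0.9249 ± 1.9535i. Their product equals the constant term, so |λ|^2 ≈ 4.6716 and |λ| ≈ 2.1614.
Thus the eigenvalues (to 4 decimals) are 6.8499 (modulus 6.8499); -0.9249 ± 1.9535i (modulus 2.1614). The spectral radius is the largest modulus: r(A) ≈ 6.8499. (Cross-check: r(A) ≤ ||A||_2 ≈ 6.8979; equality holds whenever A is normal, though it can also hold for some non-normal A.)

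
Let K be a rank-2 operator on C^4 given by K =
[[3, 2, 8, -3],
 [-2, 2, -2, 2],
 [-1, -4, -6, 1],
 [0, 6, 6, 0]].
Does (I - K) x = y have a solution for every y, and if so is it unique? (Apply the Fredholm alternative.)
(I - K) is invertible (det(I - K) = -36 ≠ 0), so for every y in C^4 the equation (I - K) x = y has a unique solution.

K has rank 2 and factors as K = U V^T = u1 v1^T + u2 v2^T with u1 = (3, -2, -1, 0), v1 = (1, 0, 2, -1), u2 = (1, 1, -2, 3), v2 = (0, 2, 2, 0) (multiplying out reproduces the displayed K). The nonzero eigenvalues of U V^T coincide with those of the 2 x 2 matrix G = V^T U = [[v1·u1, v1·u2], [v2·u1, v2·u2]] = [[1, -6], [-6, -2]], and by the Sylvester determinant identity det(I_4 - U V^T) = det(I_2 - V^T U) = det([[0, 6], [6, 3]]) = (0)(3) - (6)(6) = -36. (Direct check: I - K =
[[-2, -2, -8, 3],
 [2, -1, 2, -2],
 [1, 4, 7, -1],
 [0, -6, -6, 1]]
has determinant -36.) The finite-dimensional Fredholm alternative says: either (I - K) is invertible, or ker(I - K) ≠ {0} and then range(I - K) = ker((I - K)^*)^⊥, with dim ker(I - K) = dim ker((I - K)^*). Since det(I - K) ≠ 0, 1 is not an eigenvalue of K and ker(I - K) = {0}, so we are in the first case: for every y there is a unique x = (I - K)^(-1) y. (Explicitly, by the Woodbury identity, (I - U V^T)^(-1) = I + U (I_2 - G)^(-1) V^T.)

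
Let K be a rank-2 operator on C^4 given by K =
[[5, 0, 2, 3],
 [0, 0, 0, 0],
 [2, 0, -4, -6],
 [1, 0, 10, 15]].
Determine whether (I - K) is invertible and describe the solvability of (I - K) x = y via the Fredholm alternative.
(I - K) is invertible (det(I - K) = 33 ≠ 0), so for every y in C^4 the equation (I - K) x = y has a unique solution.

K has rank 2 and factors as K = U V^T = u1 v1^T + u2 v2^T with u1 = (-1, 0, -2, 3), v1 = (-1, 0, 2, 3), u2 = (2, 0, 0, 2), v2 = (2, 0, 2, 3) (multiplying out reproduces the displayed K). The nonzero eigenvalues of U V^T coincide with those of the 2 x 2 matrix G = V^T U = [[v1·u1, v1·u2], [v2·u1, v2·u2]] = [[6, 4], [3, 10]], and by the Sylvester determinant identity det(I_4 - U V^T) = det(I_2 - V^T U) = det([[-5, -4], [-3, -9]]) = (-5)(-9) - (-4)(-3) = 33. (Direct check: I - K =
[[-4, 0, -2, -3],
 [0, 1, 0, 0],
 [-2, 0, 5, 6],
 [-1, 0, -10, -14]]
has determinant 33.) The finite-dimensional Fredholm alternative says: either (I - K) is invertible, or ker(I - K) ≠ {0} and then range(I - K) = ker((I - K)^*)^⊥, with dim ker(I - K) = dim ker((I - K)^*). Since det(I - K) ≠ 0, 1 is not an eigenvalue of K and ker(I - K) = {0}, so we are in the first case: for every y there is a unique x = (I - K)^(-1) y. (Explicitly, by the Woodbury identity, (I - U V^T)^(-1) = I + U (I_2 - G)^(-1) V^T.)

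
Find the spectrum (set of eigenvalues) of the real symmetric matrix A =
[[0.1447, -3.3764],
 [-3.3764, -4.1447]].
sigma(A) ≈ {-6, 2}

A is real symmetric, so its spectrum consists of real eigenvalues. Expanding the characteristic polynomial of the displayed matrix gives
  det(λ I - A) = p(λ) = λ^2 + (4)λ + (-12).
Solving p(λ) = 0 yields eigenvalues ≈ -6, 2. (A is shown rounded to 4 decimals, so these recover the underlying integer eigenvalues to within that precision.)
Verification: the trace of A = -4 equals the sum of eigenvalues -4, and det(A) ≈ -11.9998 matches the eigenvalue product -12.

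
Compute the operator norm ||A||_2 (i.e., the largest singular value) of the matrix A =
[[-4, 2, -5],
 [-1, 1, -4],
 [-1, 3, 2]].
||A||_2 ≈ 7.8031 (= sqrt(largest eigenvalue of A^T A))

||A||_2 = sigma_max(A) = sqrt(lambda_max(A^T A)). Form the symmetric matrix M = A^T A =
[[18, -12, 22],
 [-12, 14, -8],
 [22, -8, 45]].
Its characteristic polynomial (trace, sum of principal 2x2 minors, determinant of M give the coefficients) is
  p(λ) = det(λ I - M) = λ^3 - 77λ^2 + 1000λ - 1156.
No integer candidate from the rational root theorem (±divisors of 1156) is a root, so the roots are irrational. The cubic discriminant is Δ = 1384126336 > 0, so there are three distinct real roots. p(1) = -232 and p(2) = 544 have opposite signs, so a root lies in (1, 2); Newton's method refines it to λ ≈ 1.2801. p(14) = 496 and p(15) = -106 have opposite signs, so a root lies in (14, 15); Newton's method refines it to λ ≈ 14.8316. p(60) = -2356 and p(61) = 308 have opposite signs, so a root lies in (60, 61); Newton's method refines it to λ ≈ 60.8883. Check (Vieta): the three roots sum to 77, matching tr M = 77.
So the eigenvalues of A^T A are ≈ 1.2801, 14.8316, 60.8883 (all ≥ 0, as they must be for A^T A). The largest is λ_max ≈ 60.8883, hence ||A||_2 = sqrt(λ_max) ≈ 7.8031.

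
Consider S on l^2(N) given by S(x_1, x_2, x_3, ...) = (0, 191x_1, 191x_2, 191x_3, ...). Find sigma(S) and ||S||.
sigma(S) = closed disk {z in C : |z| ≤ 191}; ||S|| = 191

Note S = 191·U where U is the unit right shift (U x)_k = x_{k-1} (with x_0 := 0); so ||S|| = 191||U|| and sigma(S) = 191·sigma(U). ||S x||^2 = sum_{k≥1} |191x_k|^2 = 36481||x||^2, so ||S|| = 191 and sigma(S) ⊂ {|z| ≤ 191}. For any |lambda| < 191, the equation (S - lambda I) x = 0 forces x_1 = 0, then 191x_k = lambda x_{k+1} ⇒ x = 0, so S has no eigenvalues. But (S - lambda I) is not surjective for |lambda| < 191: solving (S - lambda I) x = e_1 would require x_n proportional to (lambda/191)^(-n), which is not in l^2. So every |lambda| < 191 lies in the residual spectrum. The boundary |lambda| = 191 is in the approximate point spectrum (the spectrum is closed). Hence sigma(S) is the closed disk of radius 191.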